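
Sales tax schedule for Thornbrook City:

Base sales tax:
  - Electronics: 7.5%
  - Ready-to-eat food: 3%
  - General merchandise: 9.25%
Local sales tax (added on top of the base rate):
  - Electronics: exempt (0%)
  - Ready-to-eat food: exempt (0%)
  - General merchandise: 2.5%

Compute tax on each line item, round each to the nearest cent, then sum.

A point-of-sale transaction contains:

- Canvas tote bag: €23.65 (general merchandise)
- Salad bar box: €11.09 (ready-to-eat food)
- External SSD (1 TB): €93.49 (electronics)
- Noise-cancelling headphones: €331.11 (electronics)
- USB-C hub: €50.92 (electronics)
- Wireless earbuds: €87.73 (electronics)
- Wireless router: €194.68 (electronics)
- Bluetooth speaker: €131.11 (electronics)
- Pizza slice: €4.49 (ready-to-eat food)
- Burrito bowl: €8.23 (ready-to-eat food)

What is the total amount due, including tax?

€1006.66

Canvas tote bag €23.65: general merchandise → 9.25% + 2.5% local = 11.75% → €2.78
Salad bar box €11.09: ready-to-eat food → 3% + 0% local = 3% → €0.33
External SSD (1 TB) €93.49: electronics → 7.5% + 0% local = 7.5% → €7.01
Noise-cancelling headphones €331.11: electronics → 7.5% + 0% local = 7.5% → €24.83
USB-C hub €50.92: electronics → 7.5% + 0% local = 7.5% → €3.82
Wireless earbuds €87.73: electronics → 7.5% + 0% local = 7.5% → €6.58
Wireless router €194.68: electronics → 7.5% + 0% local = 7.5% → €14.60
Bluetooth speaker €131.11: electronics → 7.5% + 0% local = 7.5% → €9.83
Pizza slice €4.49: ready-to-eat food → 3% + 0% local = 3% → €0.13
Burrito bowl €8.23: ready-to-eat food → 3% + 0% local = 3% → €0.25
Subtotal = €936.50; tax = €70.16; total due = €1006.66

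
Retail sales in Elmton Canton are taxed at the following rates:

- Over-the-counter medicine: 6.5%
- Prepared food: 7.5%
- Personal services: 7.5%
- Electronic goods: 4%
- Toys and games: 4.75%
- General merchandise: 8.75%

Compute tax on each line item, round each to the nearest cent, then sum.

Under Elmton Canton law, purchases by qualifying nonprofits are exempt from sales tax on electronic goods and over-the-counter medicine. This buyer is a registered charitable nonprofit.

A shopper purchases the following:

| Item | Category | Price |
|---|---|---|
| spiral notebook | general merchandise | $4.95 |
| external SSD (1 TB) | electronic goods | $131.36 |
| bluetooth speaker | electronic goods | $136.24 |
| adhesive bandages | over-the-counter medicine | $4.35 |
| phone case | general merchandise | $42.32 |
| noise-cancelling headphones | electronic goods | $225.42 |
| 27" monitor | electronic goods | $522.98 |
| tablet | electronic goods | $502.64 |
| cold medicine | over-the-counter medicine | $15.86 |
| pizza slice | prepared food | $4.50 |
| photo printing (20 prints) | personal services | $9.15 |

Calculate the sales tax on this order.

Spiral notebook $4.95: general merchandise → 8.75% → $0.43
External SSD (1 TB) $131.36: electronic goods, buyer-exempt → 0% → $0.00
Bluetooth speaker $136.24: electronic goods, buyer-exempt → 0% → $0.00
Adhesive bandages $4.35: over-the-counter medicine, buyer-exempt → 0% → $0.00
Phone case $42.32: general merchandise → 8.75% → $3.70
Noise-cancelling headphones $225.42: electronic goods, buyer-exempt → 0% → $0.00
27" monitor $522.98: electronic goods, buyer-exempt → 0% → $0.00
Tablet $502.64: electronic goods, buyer-exempt → 0% → $0.00
Cold medicine $15.86: over-the-counter medicine, buyer-exempt → 0% → $0.00
Pizza slice $4.50: prepared food → 7.5% → $0.34
Photo printing (20 prints) $9.15: personal services → 7.5% → $0.69
Total tax = $0.43 + $3.70 + $0.34 + $0.69 = $5.16

$5.16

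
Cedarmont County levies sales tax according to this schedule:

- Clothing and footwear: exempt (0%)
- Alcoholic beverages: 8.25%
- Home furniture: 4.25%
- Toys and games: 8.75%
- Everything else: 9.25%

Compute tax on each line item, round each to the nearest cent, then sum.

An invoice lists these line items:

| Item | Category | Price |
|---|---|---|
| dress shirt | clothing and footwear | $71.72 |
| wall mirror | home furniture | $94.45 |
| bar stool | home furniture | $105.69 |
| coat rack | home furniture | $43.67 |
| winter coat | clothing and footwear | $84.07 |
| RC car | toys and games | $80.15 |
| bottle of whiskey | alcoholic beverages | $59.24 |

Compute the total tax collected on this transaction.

$22.26

Dress shirt $71.72: clothing and footwear → 0% → $0.00
Wall mirror $94.45: home furniture → 4.25% → $4.01
Bar stool $105.69: home furniture → 4.25% → $4.49
Coat rack $43.67: home furniture → 4.25% → $1.86
Winter coat $84.07: clothing and footwear → 0% → $0.00
RC car $80.15: toys and games → 8.75% → $7.01
Bottle of whiskey $59.24: alcoholic beverages → 8.25% → $4.89
Total tax = $4.01 + $4.49 + $1.86 + $7.01 + $4.89 = $22.26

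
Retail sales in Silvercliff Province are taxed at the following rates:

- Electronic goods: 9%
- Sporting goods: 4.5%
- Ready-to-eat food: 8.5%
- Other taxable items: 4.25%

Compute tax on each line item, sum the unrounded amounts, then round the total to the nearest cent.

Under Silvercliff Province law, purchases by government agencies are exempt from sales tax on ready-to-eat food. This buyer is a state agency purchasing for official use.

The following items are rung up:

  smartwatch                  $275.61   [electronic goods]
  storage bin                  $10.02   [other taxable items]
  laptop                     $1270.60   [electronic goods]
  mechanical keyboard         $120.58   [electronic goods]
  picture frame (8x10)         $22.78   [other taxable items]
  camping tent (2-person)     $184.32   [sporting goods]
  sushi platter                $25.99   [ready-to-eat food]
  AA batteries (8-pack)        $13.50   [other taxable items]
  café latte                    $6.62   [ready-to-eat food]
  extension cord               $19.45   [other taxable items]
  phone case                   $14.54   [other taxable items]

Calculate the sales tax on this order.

$161.72

Smartwatch $275.61: electronic goods → 9% → $24.8049
Storage bin $10.02: other taxable items → 4.25% → $0.42585
Laptop $1270.60: electronic goods → 9% → $114.354
Mechanical keyboard $120.58: electronic goods → 9% → $10.8522
Picture frame (8x10) $22.78: other taxable items → 4.25% → $0.96815
Camping tent (2-person) $184.32: sporting goods → 4.5% → $8.2944
Sushi platter $25.99: ready-to-eat food, buyer-exempt → 0% → $0.00
AA batteries (8-pack) $13.50: other taxable items → 4.25% → $0.57375
Café latte $6.62: ready-to-eat food, buyer-exempt → 0% → $0.00
Extension cord $19.45: other taxable items → 4.25% → $0.826625
Phone case $14.54: other taxable items → 4.25% → $0.61795
Unrounded tax sum = $161.717825 → $161.72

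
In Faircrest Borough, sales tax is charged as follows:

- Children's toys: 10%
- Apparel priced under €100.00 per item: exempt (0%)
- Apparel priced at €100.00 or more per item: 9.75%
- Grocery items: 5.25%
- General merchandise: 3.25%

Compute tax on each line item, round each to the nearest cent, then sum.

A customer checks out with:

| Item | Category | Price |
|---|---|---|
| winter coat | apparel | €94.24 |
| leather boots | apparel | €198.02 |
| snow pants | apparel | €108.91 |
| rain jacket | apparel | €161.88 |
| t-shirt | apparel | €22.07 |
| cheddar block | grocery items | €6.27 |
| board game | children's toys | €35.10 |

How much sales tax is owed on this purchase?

Winter coat €94.24: apparel, under €100.00 → 0% → €0.00
Leather boots €198.02: apparel, €100.00 or more → 9.75% → €19.31
Snow pants €108.91: apparel, €100.00 or more → 9.75% → €10.62
Rain jacket €161.88: apparel, €100.00 or more → 9.75% → €15.78
T-shirt €22.07: apparel, under €100.00 → 0% → €0.00
Cheddar block €6.27: grocery items → 5.25% → €0.33
Board game €35.10: children's toys → 10% → €3.51
Total tax = €19.31 + €10.62 + €15.78 + €0.33 + €3.51 = €49.55

€49.55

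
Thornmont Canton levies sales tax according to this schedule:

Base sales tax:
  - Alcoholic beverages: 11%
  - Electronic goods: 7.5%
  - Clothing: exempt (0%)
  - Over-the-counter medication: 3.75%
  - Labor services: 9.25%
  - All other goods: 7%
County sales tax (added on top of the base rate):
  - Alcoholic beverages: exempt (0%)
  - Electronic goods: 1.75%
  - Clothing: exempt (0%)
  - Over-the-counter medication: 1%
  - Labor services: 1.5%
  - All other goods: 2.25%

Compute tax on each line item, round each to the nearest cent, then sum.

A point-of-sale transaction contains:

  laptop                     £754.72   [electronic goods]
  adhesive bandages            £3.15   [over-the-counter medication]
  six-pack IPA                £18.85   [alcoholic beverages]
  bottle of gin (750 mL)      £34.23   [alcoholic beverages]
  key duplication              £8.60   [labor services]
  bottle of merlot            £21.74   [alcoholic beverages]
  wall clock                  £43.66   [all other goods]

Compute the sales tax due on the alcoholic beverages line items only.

Six-pack IPA £18.85: alcoholic beverages → 11% + 0% county = 11% → £2.07
Bottle of gin (750 mL) £34.23: alcoholic beverages → 11% + 0% county = 11% → £3.77
Bottle of merlot £21.74: alcoholic beverages → 11% + 0% county = 11% → £2.39
Tax on alcoholic beverages = £2.07 + £3.77 + £2.39 = £8.23

£8.23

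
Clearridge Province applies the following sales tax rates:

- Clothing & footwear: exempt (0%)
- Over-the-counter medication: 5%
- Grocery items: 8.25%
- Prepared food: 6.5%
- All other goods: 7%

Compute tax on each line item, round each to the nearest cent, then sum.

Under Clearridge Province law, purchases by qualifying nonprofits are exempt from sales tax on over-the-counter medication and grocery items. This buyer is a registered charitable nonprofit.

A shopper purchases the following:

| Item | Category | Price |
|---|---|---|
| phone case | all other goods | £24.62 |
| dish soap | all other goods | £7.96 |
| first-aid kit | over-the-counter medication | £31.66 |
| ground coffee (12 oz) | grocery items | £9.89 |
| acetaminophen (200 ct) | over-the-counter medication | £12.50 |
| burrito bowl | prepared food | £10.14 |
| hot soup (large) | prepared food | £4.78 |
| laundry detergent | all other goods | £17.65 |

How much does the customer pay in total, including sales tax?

Phone case £24.62: all other goods → 7% → £1.72
Dish soap £7.96: all other goods → 7% → £0.56
First-aid kit £31.66: over-the-counter medication, buyer-exempt → 0% → £0.00
Ground coffee (12 oz) £9.89: grocery items, buyer-exempt → 0% → £0.00
Acetaminophen (200 ct) £12.50: over-the-counter medication, buyer-exempt → 0% → £0.00
Burrito bowl £10.14: prepared food → 6.5% → £0.66
Hot soup (large) £4.78: prepared food → 6.5% → £0.31
Laundry detergent £17.65: all other goods → 7% → £1.24
Subtotal = £119.20; tax = £4.49; total due = £123.69

£123.69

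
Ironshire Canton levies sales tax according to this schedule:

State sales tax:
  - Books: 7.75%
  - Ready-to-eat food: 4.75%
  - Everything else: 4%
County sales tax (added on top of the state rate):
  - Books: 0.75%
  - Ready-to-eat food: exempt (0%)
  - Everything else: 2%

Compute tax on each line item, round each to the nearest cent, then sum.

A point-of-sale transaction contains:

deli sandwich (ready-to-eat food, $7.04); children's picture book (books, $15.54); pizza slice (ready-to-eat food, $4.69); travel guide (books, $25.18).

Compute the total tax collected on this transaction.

Deli sandwich $7.04: ready-to-eat food → 4.75% + 0% county = 4.75% → $0.33
Children's picture book $15.54: books → 7.75% + 0.75% county = 8.5% → $1.32
Pizza slice $4.69: ready-to-eat food → 4.75% + 0% county = 4.75% → $0.22
Travel guide $25.18: books → 7.75% + 0.75% county = 8.5% → $2.14
Total tax = $0.33 + $1.32 + $0.22 + $2.14 = $4.01

$4.01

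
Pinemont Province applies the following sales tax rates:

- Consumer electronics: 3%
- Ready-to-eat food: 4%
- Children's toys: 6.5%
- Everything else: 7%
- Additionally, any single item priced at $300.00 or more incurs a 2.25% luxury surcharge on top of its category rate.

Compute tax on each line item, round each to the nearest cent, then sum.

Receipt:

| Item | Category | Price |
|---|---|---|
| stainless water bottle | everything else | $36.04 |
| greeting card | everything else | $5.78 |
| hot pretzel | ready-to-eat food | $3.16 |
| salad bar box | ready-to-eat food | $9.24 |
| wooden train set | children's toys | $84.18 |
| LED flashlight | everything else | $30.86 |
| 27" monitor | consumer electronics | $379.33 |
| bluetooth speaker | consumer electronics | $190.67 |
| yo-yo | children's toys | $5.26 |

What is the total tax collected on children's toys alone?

$5.81

Wooden train set $84.18: children's toys → 6.5% → $5.47
Yo-yo $5.26: children's toys → 6.5% → $0.34
Tax on children's toys = $5.47 + $0.34 = $5.81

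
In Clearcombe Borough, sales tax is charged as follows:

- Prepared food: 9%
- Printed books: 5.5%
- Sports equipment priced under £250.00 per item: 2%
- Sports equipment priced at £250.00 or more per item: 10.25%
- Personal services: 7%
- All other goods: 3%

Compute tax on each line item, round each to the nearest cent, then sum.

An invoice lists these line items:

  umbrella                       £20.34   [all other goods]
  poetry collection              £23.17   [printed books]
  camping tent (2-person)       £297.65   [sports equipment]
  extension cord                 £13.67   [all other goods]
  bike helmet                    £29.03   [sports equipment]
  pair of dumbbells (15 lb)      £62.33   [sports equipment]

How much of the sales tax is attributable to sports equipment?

£32.34

Camping tent (2-person) £297.65: sports equipment, £250.00 or more → 10.25% → £30.51
Bike helmet £29.03: sports equipment, under £250.00 → 2% → £0.58
Pair of dumbbells (15 lb) £62.33: sports equipment, under £250.00 → 2% → £1.25
Tax on sports equipment = £30.51 + £0.58 + £1.25 = £32.34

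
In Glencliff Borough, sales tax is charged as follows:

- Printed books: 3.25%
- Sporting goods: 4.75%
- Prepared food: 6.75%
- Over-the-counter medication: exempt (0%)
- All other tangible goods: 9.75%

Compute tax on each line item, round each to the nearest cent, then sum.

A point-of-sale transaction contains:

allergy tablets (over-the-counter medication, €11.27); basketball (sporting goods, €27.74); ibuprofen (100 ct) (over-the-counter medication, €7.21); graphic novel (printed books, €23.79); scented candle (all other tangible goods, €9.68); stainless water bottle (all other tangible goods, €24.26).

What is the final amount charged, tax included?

€109.35

Allergy tablets €11.27: over-the-counter medication → 0% → €0.00
Basketball €27.74: sporting goods → 4.75% → €1.32
Ibuprofen (100 ct) €7.21: over-the-counter medication → 0% → €0.00
Graphic novel €23.79: printed books → 3.25% → €0.77
Scented candle €9.68: all other tangible goods → 9.75% → €0.94
Stainless water bottle €24.26: all other tangible goods → 9.75% → €2.37
Subtotal = €103.95; tax = €5.40; total due = €109.35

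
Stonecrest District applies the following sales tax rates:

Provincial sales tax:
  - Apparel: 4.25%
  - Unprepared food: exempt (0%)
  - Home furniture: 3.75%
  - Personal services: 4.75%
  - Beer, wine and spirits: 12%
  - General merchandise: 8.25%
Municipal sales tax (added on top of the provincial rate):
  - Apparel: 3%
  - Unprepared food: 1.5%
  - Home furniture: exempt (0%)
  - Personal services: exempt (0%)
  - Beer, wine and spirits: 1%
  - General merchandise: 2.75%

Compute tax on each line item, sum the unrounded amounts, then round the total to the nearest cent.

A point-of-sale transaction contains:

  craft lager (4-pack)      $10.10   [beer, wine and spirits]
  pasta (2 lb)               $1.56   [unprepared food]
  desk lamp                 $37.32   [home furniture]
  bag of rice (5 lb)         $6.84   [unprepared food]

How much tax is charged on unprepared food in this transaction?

Pasta (2 lb) $1.56: unprepared food → 0% + 1.5% municipal = 1.5% → $0.0234
Bag of rice (5 lb) $6.84: unprepared food → 0% + 1.5% municipal = 1.5% → $0.1026
Tax on unprepared food: unrounded sum = $0.126 → $0.13

$0.13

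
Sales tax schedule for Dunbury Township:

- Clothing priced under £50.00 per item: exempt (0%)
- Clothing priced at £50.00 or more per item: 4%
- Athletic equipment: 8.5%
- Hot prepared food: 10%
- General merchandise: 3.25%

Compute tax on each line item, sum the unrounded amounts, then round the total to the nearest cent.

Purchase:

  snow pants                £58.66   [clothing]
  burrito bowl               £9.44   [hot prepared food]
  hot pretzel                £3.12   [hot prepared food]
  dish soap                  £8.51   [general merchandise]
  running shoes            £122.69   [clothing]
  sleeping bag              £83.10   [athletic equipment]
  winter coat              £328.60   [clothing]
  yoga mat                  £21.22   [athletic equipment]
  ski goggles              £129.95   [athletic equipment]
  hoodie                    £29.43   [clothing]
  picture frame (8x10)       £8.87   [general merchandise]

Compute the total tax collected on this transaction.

Snow pants £58.66: clothing, £50.00 or more → 4% → £2.3464
Burrito bowl £9.44: hot prepared food → 10% → £0.944
Hot pretzel £3.12: hot prepared food → 10% → £0.312
Dish soap £8.51: general merchandise → 3.25% → £0.276575
Running shoes £122.69: clothing, £50.00 or more → 4% → £4.9076
Sleeping bag £83.10: athletic equipment → 8.5% → £7.0635
Winter coat £328.60: clothing, £50.00 or more → 4% → £13.144
Yoga mat £21.22: athletic equipment → 8.5% → £1.8037
Ski goggles £129.95: athletic equipment → 8.5% → £11.04575
Hoodie £29.43: clothing, under £50.00 → 0% → £0.00
Picture frame (8x10) £8.87: general merchandise → 3.25% → £0.288275
Unrounded tax sum = £42.1318 → £42.13

£42.13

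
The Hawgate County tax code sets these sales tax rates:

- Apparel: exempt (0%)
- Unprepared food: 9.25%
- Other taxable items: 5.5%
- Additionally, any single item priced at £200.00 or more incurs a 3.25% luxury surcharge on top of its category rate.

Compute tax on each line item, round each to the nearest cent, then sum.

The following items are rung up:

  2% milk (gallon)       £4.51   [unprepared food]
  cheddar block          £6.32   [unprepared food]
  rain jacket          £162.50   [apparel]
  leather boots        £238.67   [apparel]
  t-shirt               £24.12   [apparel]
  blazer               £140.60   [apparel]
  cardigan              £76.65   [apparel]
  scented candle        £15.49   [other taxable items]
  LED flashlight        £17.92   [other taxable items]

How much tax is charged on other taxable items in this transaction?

Scented candle £15.49: other taxable items → 5.5% → £0.85
LED flashlight £17.92: other taxable items → 5.5% → £0.99
Tax on other taxable items = £0.85 + £0.99 = £1.84

£1.84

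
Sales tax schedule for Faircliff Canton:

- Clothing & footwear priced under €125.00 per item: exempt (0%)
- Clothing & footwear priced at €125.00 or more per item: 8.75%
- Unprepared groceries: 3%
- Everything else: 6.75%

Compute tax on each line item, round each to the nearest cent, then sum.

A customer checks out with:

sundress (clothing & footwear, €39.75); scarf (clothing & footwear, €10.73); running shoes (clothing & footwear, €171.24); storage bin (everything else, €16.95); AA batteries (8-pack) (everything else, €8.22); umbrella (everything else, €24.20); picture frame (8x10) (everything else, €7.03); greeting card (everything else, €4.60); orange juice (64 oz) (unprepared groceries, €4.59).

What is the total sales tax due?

Sundress €39.75: clothing & footwear, under €125.00 → 0% → €0.00
Scarf €10.73: clothing & footwear, under €125.00 → 0% → €0.00
Running shoes €171.24: clothing & footwear, €125.00 or more → 8.75% → €14.98
Storage bin €16.95: everything else → 6.75% → €1.14
AA batteries (8-pack) €8.22: everything else → 6.75% → €0.55
Umbrella €24.20: everything else → 6.75% → €1.63
Picture frame (8x10) €7.03: everything else → 6.75% → €0.47
Greeting card €4.60: everything else → 6.75% → €0.31
Orange juice (64 oz) €4.59: unprepared groceries → 3% → €0.14
Total tax = €14.98 + €1.14 + €0.55 + €1.63 + €0.47 + €0.31 + €0.14 = €19.22

€19.22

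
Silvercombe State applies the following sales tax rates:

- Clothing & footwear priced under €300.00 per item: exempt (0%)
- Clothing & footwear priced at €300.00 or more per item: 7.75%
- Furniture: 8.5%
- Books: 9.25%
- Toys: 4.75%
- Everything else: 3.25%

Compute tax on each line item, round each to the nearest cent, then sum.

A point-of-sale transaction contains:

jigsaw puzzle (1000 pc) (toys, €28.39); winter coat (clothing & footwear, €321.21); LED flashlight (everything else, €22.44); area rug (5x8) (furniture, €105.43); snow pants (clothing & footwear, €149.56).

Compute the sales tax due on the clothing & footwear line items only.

Winter coat €321.21: clothing & footwear, €300.00 or more → 7.75% → €24.89
Snow pants €149.56: clothing & footwear, under €300.00 → 0% → €0.00
Tax on clothing & footwear = €24.89 + €0.00 = €24.89

€24.89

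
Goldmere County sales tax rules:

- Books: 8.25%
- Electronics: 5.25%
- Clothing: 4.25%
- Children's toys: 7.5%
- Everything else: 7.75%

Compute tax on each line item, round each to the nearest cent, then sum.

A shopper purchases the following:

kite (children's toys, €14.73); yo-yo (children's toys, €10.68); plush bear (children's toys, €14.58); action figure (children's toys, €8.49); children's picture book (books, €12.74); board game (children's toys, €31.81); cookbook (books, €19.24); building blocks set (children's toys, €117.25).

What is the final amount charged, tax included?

€246.97

Kite €14.73: children's toys → 7.5% → €1.10
Yo-yo €10.68: children's toys → 7.5% → €0.80
Plush bear €14.58: children's toys → 7.5% → €1.09
Action figure €8.49: children's toys → 7.5% → €0.64
Children's picture book €12.74: books → 8.25% → €1.05
Board game €31.81: children's toys → 7.5% → €2.39
Cookbook €19.24: books → 8.25% → €1.59
Building blocks set €117.25: children's toys → 7.5% → €8.79
Subtotal = €229.52; tax = €17.45; total due = €246.97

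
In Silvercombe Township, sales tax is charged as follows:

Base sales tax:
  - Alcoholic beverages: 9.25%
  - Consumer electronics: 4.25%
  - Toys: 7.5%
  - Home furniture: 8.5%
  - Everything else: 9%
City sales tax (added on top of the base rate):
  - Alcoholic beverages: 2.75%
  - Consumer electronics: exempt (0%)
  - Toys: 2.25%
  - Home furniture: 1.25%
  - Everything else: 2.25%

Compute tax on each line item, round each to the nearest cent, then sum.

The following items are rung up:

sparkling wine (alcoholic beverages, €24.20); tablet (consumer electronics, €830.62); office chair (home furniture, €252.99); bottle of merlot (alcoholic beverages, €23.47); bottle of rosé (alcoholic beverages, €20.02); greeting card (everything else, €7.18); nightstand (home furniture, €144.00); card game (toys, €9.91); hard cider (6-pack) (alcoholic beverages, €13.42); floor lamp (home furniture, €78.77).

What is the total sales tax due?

€93.20

Sparkling wine €24.20: alcoholic beverages → 9.25% + 2.75% city = 12% → €2.90
Tablet €830.62: consumer electronics → 4.25% + 0% city = 4.25% → €35.30
Office chair €252.99: home furniture → 8.5% + 1.25% city = 9.75% → €24.67
Bottle of merlot €23.47: alcoholic beverages → 9.25% + 2.75% city = 12% → €2.82
Bottle of rosé €20.02: alcoholic beverages → 9.25% + 2.75% city = 12% → €2.40
Greeting card €7.18: everything else → 9% + 2.25% city = 11.25% → €0.81
Nightstand €144.00: home furniture → 8.5% + 1.25% city = 9.75% → €14.04
Card game €9.91: toys → 7.5% + 2.25% city = 9.75% → €0.97
Hard cider (6-pack) €13.42: alcoholic beverages → 9.25% + 2.75% city = 12% → €1.61
Floor lamp €78.77: home furniture → 8.5% + 1.25% city = 9.75% → €7.68
Total tax = €2.90 + €35.30 + €24.67 + €2.82 + €2.40 + €0.81 + €14.04 + €0.97 + €1.61 + €7.68 = €93.20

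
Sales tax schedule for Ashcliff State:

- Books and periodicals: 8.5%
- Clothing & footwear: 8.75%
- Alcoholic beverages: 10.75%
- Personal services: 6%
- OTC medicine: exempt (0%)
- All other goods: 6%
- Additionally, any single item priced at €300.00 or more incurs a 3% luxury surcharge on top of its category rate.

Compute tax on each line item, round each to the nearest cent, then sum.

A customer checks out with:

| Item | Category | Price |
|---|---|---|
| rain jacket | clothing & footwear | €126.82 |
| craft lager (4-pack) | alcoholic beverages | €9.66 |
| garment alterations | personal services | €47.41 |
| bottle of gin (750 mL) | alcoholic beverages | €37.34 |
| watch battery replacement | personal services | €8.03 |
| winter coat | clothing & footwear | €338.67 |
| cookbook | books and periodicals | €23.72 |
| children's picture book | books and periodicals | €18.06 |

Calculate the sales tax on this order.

€62.82

Rain jacket €126.82: clothing & footwear → 8.75% → €11.10
Craft lager (4-pack) €9.66: alcoholic beverages → 10.75% → €1.04
Garment alterations €47.41: personal services → 6% → €2.84
Bottle of gin (750 mL) €37.34: alcoholic beverages → 10.75% → €4.01
Watch battery replacement €8.03: personal services → 6% → €0.48
Winter coat €338.67: clothing & footwear → 8.75% + 3% surcharge = 11.75% → €39.79
Cookbook €23.72: books and periodicals → 8.5% → €2.02
Children's picture book €18.06: books and periodicals → 8.5% → €1.54
Total tax = €11.10 + €1.04 + €2.84 + €4.01 + €0.48 + €39.79 + €2.02 + €1.54 = €62.82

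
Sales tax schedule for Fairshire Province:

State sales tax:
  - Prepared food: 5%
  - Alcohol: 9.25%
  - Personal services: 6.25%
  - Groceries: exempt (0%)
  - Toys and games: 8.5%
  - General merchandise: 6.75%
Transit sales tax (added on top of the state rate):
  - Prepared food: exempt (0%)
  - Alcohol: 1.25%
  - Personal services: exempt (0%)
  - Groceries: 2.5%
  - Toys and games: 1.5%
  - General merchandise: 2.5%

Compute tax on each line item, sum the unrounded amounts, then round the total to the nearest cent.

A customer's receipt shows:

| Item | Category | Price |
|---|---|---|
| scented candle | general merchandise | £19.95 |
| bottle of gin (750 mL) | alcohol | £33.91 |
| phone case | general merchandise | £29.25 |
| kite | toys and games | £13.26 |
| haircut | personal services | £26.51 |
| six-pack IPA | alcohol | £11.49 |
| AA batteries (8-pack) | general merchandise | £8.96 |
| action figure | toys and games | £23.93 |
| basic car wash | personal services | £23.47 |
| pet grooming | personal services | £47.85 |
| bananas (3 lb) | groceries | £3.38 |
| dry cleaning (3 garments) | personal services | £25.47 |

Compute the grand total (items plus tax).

£289.09

Scented candle £19.95: general merchandise → 6.75% + 2.5% transit = 9.25% → £1.845375
Bottle of gin (750 mL) £33.91: alcohol → 9.25% + 1.25% transit = 10.5% → £3.56055
Phone case £29.25: general merchandise → 6.75% + 2.5% transit = 9.25% → £2.705625
Kite £13.26: toys and games → 8.5% + 1.5% transit = 10% → £1.326
Haircut £26.51: personal services → 6.25% + 0% transit = 6.25% → £1.656875
Six-pack IPA £11.49: alcohol → 9.25% + 1.25% transit = 10.5% → £1.20645
AA batteries (8-pack) £8.96: general merchandise → 6.75% + 2.5% transit = 9.25% → £0.8288
Action figure £23.93: toys and games → 8.5% + 1.5% transit = 10% → £2.393
Basic car wash £23.47: personal services → 6.25% + 0% transit = 6.25% → £1.466875
Pet grooming £47.85: personal services → 6.25% + 0% transit = 6.25% → £2.990625
Bananas (3 lb) £3.38: groceries → 0% + 2.5% transit = 2.5% → £0.0845
Dry cleaning (3 garments) £25.47: personal services → 6.25% + 0% transit = 6.25% → £1.591875
Subtotal = £267.43; unrounded tax = £21.65655 → £21.66; total due = £289.09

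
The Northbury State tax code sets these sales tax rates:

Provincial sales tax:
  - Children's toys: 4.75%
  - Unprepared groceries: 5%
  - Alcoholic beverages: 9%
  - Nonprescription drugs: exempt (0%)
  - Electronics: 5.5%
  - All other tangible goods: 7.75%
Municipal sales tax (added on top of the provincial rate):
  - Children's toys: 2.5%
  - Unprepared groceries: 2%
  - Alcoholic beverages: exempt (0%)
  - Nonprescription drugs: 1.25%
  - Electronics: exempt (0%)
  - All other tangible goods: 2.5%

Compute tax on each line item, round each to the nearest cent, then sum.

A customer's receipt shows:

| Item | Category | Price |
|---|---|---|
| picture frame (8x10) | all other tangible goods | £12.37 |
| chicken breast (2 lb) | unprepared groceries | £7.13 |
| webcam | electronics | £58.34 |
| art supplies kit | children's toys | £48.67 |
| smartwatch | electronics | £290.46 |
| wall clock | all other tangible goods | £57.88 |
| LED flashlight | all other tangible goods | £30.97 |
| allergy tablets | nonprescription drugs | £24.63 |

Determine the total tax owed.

Picture frame (8x10) £12.37: all other tangible goods → 7.75% + 2.5% municipal = 10.25% → £1.27
Chicken breast (2 lb) £7.13: unprepared groceries → 5% + 2% municipal = 7% → £0.50
Webcam £58.34: electronics → 5.5% + 0% municipal = 5.5% → £3.21
Art supplies kit £48.67: children's toys → 4.75% + 2.5% municipal = 7.25% → £3.53
Smartwatch £290.46: electronics → 5.5% + 0% municipal = 5.5% → £15.98
Wall clock £57.88: all other tangible goods → 7.75% + 2.5% municipal = 10.25% → £5.93
LED flashlight £30.97: all other tangible goods → 7.75% + 2.5% municipal = 10.25% → £3.17
Allergy tablets £24.63: nonprescription drugs → 0% + 1.25% municipal = 1.25% → £0.31
Total tax = £1.27 + £0.50 + £3.21 + £3.53 + £15.98 + £5.93 + £3.17 + £0.31 = £33.90

£33.90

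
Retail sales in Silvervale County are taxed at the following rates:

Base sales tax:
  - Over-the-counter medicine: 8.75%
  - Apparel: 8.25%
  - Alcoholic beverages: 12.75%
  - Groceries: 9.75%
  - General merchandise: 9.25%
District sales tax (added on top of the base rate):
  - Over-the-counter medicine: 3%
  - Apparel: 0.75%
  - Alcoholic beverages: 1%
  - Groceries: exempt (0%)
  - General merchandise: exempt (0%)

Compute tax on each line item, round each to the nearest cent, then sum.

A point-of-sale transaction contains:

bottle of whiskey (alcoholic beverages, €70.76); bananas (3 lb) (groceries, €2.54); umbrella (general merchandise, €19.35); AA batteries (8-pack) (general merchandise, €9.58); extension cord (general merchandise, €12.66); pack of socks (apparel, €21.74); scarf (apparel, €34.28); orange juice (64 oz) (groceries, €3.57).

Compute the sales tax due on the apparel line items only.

€5.05

Pack of socks €21.74: apparel → 8.25% + 0.75% district = 9% → €1.96
Scarf €34.28: apparel → 8.25% + 0.75% district = 9% → €3.09
Tax on apparel = €1.96 + €3.09 = €5.05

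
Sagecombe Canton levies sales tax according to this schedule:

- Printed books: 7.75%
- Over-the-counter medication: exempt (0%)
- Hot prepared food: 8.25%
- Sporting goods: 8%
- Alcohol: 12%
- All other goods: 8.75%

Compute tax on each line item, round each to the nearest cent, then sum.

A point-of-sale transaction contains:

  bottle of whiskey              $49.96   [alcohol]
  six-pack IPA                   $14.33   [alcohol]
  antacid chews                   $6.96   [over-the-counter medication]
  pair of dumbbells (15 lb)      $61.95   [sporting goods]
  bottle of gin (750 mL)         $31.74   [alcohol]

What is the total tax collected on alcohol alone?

Bottle of whiskey $49.96: alcohol → 12% → $6.00
Six-pack IPA $14.33: alcohol → 12% → $1.72
Bottle of gin (750 mL) $31.74: alcohol → 12% → $3.81
Tax on alcohol = $6.00 + $1.72 + $3.81 = $11.53

$11.53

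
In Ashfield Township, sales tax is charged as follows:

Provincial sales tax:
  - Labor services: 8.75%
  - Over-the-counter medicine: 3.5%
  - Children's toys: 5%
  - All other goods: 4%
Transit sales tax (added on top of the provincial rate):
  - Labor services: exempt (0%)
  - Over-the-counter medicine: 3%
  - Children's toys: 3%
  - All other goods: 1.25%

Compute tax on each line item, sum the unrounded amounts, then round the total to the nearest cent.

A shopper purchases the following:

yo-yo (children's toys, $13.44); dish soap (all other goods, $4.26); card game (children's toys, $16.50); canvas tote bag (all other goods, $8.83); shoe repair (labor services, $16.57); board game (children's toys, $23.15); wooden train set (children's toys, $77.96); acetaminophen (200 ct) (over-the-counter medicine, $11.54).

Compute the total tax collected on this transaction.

$13.37

Yo-yo $13.44: children's toys → 5% + 3% transit = 8% → $1.0752
Dish soap $4.26: all other goods → 4% + 1.25% transit = 5.25% → $0.22365
Card game $16.50: children's toys → 5% + 3% transit = 8% → $1.32
Canvas tote bag $8.83: all other goods → 4% + 1.25% transit = 5.25% → $0.463575
Shoe repair $16.57: labor services → 8.75% + 0% transit = 8.75% → $1.449875
Board game $23.15: children's toys → 5% + 3% transit = 8% → $1.852
Wooden train set $77.96: children's toys → 5% + 3% transit = 8% → $6.2368
Acetaminophen (200 ct) $11.54: over-the-counter medicine → 3.5% + 3% transit = 6.5% → $0.7501
Unrounded tax sum = $13.3712 → $13.37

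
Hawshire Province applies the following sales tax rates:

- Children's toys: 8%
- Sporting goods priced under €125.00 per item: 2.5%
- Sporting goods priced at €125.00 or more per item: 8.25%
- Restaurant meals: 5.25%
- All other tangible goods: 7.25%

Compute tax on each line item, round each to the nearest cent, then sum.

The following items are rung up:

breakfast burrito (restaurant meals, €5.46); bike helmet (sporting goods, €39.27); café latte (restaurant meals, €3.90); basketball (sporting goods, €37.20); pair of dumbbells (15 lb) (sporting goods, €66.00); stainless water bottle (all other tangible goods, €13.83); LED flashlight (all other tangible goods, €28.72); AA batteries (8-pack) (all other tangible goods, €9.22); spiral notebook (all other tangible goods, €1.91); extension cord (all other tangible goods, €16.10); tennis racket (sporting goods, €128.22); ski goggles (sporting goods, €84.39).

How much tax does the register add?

Breakfast burrito €5.46: restaurant meals → 5.25% → €0.29
Bike helmet €39.27: sporting goods, under €125.00 → 2.5% → €0.98
Café latte €3.90: restaurant meals → 5.25% → €0.20
Basketball €37.20: sporting goods, under €125.00 → 2.5% → €0.93
Pair of dumbbells (15 lb) €66.00: sporting goods, under €125.00 → 2.5% → €1.65
Stainless water bottle €13.83: all other tangible goods → 7.25% → €1.00
LED flashlight €28.72: all other tangible goods → 7.25% → €2.08
AA batteries (8-pack) €9.22: all other tangible goods → 7.25% → €0.67
Spiral notebook €1.91: all other tangible goods → 7.25% → €0.14
Extension cord €16.10: all other tangible goods → 7.25% → €1.17
Tennis racket €128.22: sporting goods, €125.00 or more → 8.25% → €10.58
Ski goggles €84.39: sporting goods, under €125.00 → 2.5% → €2.11
Total tax = €0.29 + €0.98 + €0.20 + €0.93 + €1.65 + €1.00 + €2.08 + €0.67 + €0.14 + €1.17 + €10.58 + €2.11 = €21.80

€21.80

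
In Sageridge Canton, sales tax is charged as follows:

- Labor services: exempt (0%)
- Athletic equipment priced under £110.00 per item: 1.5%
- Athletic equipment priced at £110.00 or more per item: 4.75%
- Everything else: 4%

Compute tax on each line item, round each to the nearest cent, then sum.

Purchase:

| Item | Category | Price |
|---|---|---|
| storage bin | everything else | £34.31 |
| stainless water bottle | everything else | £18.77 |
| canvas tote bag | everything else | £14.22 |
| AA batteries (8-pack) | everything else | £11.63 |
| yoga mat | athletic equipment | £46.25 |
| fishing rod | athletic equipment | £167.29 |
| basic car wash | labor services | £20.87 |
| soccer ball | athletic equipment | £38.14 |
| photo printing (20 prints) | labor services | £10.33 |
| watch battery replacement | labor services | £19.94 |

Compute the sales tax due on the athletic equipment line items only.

Yoga mat £46.25: athletic equipment, under £110.00 → 1.5% → £0.69
Fishing rod £167.29: athletic equipment, £110.00 or more → 4.75% → £7.95
Soccer ball £38.14: athletic equipment, under £110.00 → 1.5% → £0.57
Tax on athletic equipment = £0.69 + £7.95 + £0.57 = £9.21

£9.21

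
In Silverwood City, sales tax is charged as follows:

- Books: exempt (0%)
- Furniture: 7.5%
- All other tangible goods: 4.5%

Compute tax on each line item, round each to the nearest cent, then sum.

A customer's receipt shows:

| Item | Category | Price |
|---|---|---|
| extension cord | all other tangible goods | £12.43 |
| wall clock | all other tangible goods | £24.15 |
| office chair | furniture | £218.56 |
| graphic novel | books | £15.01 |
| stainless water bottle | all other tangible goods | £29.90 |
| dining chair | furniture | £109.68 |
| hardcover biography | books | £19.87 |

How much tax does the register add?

£27.62

Extension cord £12.43: all other tangible goods → 4.5% → £0.56
Wall clock £24.15: all other tangible goods → 4.5% → £1.09
Office chair £218.56: furniture → 7.5% → £16.39
Graphic novel £15.01: books → 0% → £0.00
Stainless water bottle £29.90: all other tangible goods → 4.5% → £1.35
Dining chair £109.68: furniture → 7.5% → £8.23
Hardcover biography £19.87: books → 0% → £0.00
Total tax = £0.56 + £1.09 + £16.39 + £1.35 + £8.23 = £27.62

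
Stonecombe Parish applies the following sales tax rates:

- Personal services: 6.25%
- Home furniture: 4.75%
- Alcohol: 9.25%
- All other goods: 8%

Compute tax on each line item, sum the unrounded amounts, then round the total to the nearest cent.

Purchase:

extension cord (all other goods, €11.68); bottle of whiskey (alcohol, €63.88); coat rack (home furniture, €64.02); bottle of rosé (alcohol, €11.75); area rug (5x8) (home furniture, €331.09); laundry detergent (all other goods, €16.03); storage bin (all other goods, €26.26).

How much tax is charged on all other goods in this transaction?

€4.32

Extension cord €11.68: all other goods → 8% → €0.9344
Laundry detergent €16.03: all other goods → 8% → €1.2824
Storage bin €26.26: all other goods → 8% → €2.1008
Tax on all other goods: unrounded sum = €4.3176 → €4.32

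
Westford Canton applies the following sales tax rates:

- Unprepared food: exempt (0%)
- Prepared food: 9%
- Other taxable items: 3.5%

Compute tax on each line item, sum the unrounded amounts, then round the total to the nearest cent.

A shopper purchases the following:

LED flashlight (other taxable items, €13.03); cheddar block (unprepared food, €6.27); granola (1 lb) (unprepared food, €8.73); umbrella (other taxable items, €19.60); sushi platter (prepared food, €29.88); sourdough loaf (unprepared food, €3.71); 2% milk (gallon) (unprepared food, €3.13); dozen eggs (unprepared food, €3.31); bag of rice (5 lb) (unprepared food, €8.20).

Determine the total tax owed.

€3.83

LED flashlight €13.03: other taxable items → 3.5% → €0.45605
Cheddar block €6.27: unprepared food → 0% → €0.00
Granola (1 lb) €8.73: unprepared food → 0% → €0.00
Umbrella €19.60: other taxable items → 3.5% → €0.686
Sushi platter €29.88: prepared food → 9% → €2.6892
Sourdough loaf €3.71: unprepared food → 0% → €0.00
2% milk (gallon) €3.13: unprepared food → 0% → €0.00
Dozen eggs €3.31: unprepared food → 0% → €0.00
Bag of rice (5 lb) €8.20: unprepared food → 0% → €0.00
Unrounded tax sum = €3.83125 → €3.83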